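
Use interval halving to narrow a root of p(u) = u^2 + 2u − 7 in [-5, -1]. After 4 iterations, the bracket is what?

[-4, -3.75]

midpoint -3: p = -4 < 0 → [-5, -3]
midpoint -4: p = 1 > 0 → [-4, -3]
midpoint -3.5: p = -1.75 < 0 → [-4, -3.5]
midpoint -3.75: p = -0.4375 < 0 → [-4, -3.75]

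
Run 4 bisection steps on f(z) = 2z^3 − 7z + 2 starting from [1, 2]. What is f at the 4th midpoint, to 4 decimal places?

midpoint 1.5: f = -1.75 < 0 → [1.5, 2]
midpoint 1.75: f = 0.46875 > 0 → [1.5, 1.75]
midpoint 1.625: f = -0.792969 < 0 → [1.625, 1.75]
midpoint 1.6875: f = -0.2017 < 0 → [1.6875, 1.75]

-0.2017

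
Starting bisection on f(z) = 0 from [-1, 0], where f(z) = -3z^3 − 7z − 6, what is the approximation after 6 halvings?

-0.703125

m = -0.5, f(m) = -2.125 (−); new bracket [-1, -0.5]
m = -0.75, f(m) = 0.515625 (+); new bracket [-0.75, -0.5]
m = -0.625, f(m) = -0.892578 (−); new bracket [-0.75, -0.625]
m = -0.6875, f(m) = -0.2126 (−); new bracket [-0.75, -0.6875]
m = -0.71875, f(m) = 0.1452 (+); new bracket [-0.71875, -0.6875]
m = -0.703125, f(m) = -0.0353 (−); new bracket [-0.71875, -0.703125]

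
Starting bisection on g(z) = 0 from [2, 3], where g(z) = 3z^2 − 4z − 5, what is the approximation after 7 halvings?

z = 2.5 gives g = 3.75, positive; keep [2, 2.5]
z = 2.25 gives g = 1.1875, positive; keep [2, 2.25]
z = 2.125 gives g = 0.046875, positive; keep [2, 2.125]
z = 2.0625 gives g = -0.4883, negative; keep [2.0625, 2.125]
z = 2.09375 gives g = -0.2236, negative; keep [2.09375, 2.125]
z = 2.109375 gives g = -0.0891, negative; keep [2.109375, 2.125]
z = 2.1171875 gives g = -0.0213, negative; keep [2.1171875, 2.125]

2.1171875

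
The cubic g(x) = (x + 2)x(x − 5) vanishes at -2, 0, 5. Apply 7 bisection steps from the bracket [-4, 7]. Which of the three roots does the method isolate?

g(1.5) = -18.375 < 0, so the root lies in [1.5, 7]
g(4.25) = -19.921875 < 0, so the root lies in [4.25, 7]
g(5.625) = 26.806641 > 0, so the root lies in [4.25, 5.625]
g(4.9375) = -2.1409 < 0, so the root lies in [4.9375, 5.625]
g(5.28125) = 10.8152 > 0, so the root lies in [4.9375, 5.28125]
g(5.109375) = 3.973 > 0, so the root lies in [4.9375, 5.109375]
g(5.0234375) = 0.8269 > 0, so the root lies in [4.9375, 5.0234375]

5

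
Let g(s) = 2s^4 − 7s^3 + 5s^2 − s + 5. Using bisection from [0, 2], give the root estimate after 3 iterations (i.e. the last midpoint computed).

midpoint 1: g = 4 > 0 → [1, 2]
midpoint 1.5: g = 1.25 > 0 → [1.5, 2]
midpoint 1.75: g = -0.195312 < 0 → [1.5, 1.75]

1.75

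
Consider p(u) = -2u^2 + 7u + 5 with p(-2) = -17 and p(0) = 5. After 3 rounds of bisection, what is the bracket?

[-0.75, -0.5]

midpoint -1: p = -4 < 0 → [-1, 0]
midpoint -0.5: p = 1 > 0 → [-1, -0.5]
midpoint -0.75: p = -1.375 < 0 → [-0.75, -0.5]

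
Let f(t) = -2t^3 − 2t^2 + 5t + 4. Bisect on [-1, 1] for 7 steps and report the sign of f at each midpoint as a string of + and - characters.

++-++++

m = 0, f(m) = 4 (+); new bracket [-1, 0]
m = -0.5, f(m) = 1.25 (+); new bracket [-1, -0.5]
m = -0.75, f(m) = -0.03125 (−); new bracket [-0.75, -0.5]
m = -0.625, f(m) = 0.582 (+); new bracket [-0.75, -0.625]
m = -0.6875, f(m) = 0.2671 (+); new bracket [-0.75, -0.6875]
m = -0.71875, f(m) = 0.1157 (+); new bracket [-0.75, -0.71875]
m = -0.734375, f(m) = 0.0416 (+); new bracket [-0.75, -0.734375]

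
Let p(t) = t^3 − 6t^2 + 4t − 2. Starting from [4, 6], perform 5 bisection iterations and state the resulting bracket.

[5.3125, 5.375]

p(5) = -7 < 0, so the root lies in [5, 6]
p(5.5) = 4.875 > 0, so the root lies in [5, 5.5]
p(5.25) = -1.671875 < 0, so the root lies in [5.25, 5.5]
p(5.375) = 1.4434 > 0, so the root lies in [5.25, 5.375]
p(5.3125) = -0.1531 < 0, so the root lies in [5.3125, 5.375]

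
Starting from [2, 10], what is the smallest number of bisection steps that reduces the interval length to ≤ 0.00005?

18

Width after n steps is 8/2^n. Need 2^n ≥ 8/0.00005 = 160000.
2^17 = 131072 < 160000 ≤ 2^18 = 262144, so n = 18.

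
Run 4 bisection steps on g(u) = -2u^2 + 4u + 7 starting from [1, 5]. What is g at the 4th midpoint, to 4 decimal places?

m = 3, g(m) = 1 (+); new bracket [3, 5]
m = 4, g(m) = -9 (−); new bracket [3, 4]
m = 3.5, g(m) = -3.5 (−); new bracket [3, 3.5]
m = 3.25, g(m) = -1.125 (−); new bracket [3, 3.25]

-1.1250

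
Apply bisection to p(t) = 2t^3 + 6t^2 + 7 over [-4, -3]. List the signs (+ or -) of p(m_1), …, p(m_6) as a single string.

-+-+--

p(-3.5) = -5.25 < 0, so the root lies in [-3.5, -3]
p(-3.25) = 1.71875 > 0, so the root lies in [-3.5, -3.25]
p(-3.375) = -1.542969 < 0, so the root lies in [-3.375, -3.25]
p(-3.3125) = 0.1421 > 0, so the root lies in [-3.375, -3.3125]
p(-3.34375) = -0.6867 < 0, so the root lies in [-3.34375, -3.3125]
p(-3.328125) = -0.2689 < 0, so the root lies in [-3.328125, -3.3125]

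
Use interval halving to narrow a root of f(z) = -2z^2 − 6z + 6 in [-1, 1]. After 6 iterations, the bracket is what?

z = 0 gives f = 6, positive; keep [0, 1]
z = 0.5 gives f = 2.5, positive; keep [0.5, 1]
z = 0.75 gives f = 0.375, positive; keep [0.75, 1]
z = 0.875 gives f = -0.7812, negative; keep [0.75, 0.875]
z = 0.8125 gives f = -0.1953, negative; keep [0.75, 0.8125]
z = 0.78125 gives f = 0.0918, positive; keep [0.78125, 0.8125]

[0.78125, 0.8125]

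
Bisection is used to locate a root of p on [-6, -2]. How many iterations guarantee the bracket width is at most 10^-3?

12

Width after n steps is 4/2^n. Need 2^n ≥ 4/10^-3 = 4000.
2^11 = 2048 < 4000 ≤ 2^12 = 4096, so n = 12.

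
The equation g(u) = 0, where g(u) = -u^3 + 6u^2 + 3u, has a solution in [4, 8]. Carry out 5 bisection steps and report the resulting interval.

g(6) = 18 > 0, so the root lies in [6, 8]
g(7) = -28 < 0, so the root lies in [6, 7]
g(6.5) = -1.625 < 0, so the root lies in [6, 6.5]
g(6.25) = 8.9844 > 0, so the root lies in [6.25, 6.5]
g(6.375) = 3.8848 > 0, so the root lies in [6.375, 6.5]

[6.375, 6.5]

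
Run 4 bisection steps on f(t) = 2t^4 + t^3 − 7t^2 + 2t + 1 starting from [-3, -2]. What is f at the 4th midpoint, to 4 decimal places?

m = -2.5, f(m) = 14.75 (+); new bracket [-2.5, -2]
m = -2.25, f(m) = 0.929688 (+); new bracket [-2.25, -2]
m = -2.125, f(m) = -3.67334 (−); new bracket [-2.25, -2.125]
m = -2.1875, f(m) = -1.5432 (−); new bracket [-2.25, -2.1875]

-1.5432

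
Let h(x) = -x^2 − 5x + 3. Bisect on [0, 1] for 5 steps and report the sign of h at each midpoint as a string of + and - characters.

midpoint 0.5: h = 0.25 > 0 → [0.5, 1]
midpoint 0.75: h = -1.3125 < 0 → [0.5, 0.75]
midpoint 0.625: h = -0.515625 < 0 → [0.5, 0.625]
midpoint 0.5625: h = -0.1289 < 0 → [0.5, 0.5625]
midpoint 0.53125: h = 0.0615 > 0 → [0.53125, 0.5625]

+---+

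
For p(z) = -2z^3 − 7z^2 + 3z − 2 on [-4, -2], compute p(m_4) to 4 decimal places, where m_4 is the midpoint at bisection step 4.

-2.3633

midpoint -3: p = -20 < 0 → [-4, -3]
midpoint -3.5: p = -12.5 < 0 → [-4, -3.5]
midpoint -3.75: p = -6.21875 < 0 → [-4, -3.75]
midpoint -3.875: p = -2.3633 < 0 → [-4, -3.875]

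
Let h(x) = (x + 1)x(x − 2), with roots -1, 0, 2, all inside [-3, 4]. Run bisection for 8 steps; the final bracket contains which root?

2

h(0.5) = -1.125 < 0, so the root lies in [0.5, 4]
h(2.25) = 1.828125 > 0, so the root lies in [0.5, 2.25]
h(1.375) = -2.041016 < 0, so the root lies in [1.375, 2.25]
h(1.8125) = -0.9558 < 0, so the root lies in [1.8125, 2.25]
h(2.03125) = 0.1924 > 0, so the root lies in [1.8125, 2.03125]
h(1.921875) = -0.4387 < 0, so the root lies in [1.921875, 2.03125]
h(1.9765625) = -0.1379 < 0, so the root lies in [1.9765625, 2.03125]
h(2.00390625) = 0.0235 > 0, so the root lies in [1.9765625, 2.00390625]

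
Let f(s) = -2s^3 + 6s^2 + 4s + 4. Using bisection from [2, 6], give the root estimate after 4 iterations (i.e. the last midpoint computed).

3.75

m = 4, f(m) = -12 (−); new bracket [2, 4]
m = 3, f(m) = 16 (+); new bracket [3, 4]
m = 3.5, f(m) = 5.75 (+); new bracket [3.5, 4]
m = 3.75, f(m) = -2.0938 (−); new bracket [3.5, 3.75]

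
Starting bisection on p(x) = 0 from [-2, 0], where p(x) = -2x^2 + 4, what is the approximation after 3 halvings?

-1.25

p(-1) = 2 > 0, so the root lies in [-2, -1]
p(-1.5) = -0.5 < 0, so the root lies in [-1.5, -1]
p(-1.25) = 0.875 > 0, so the root lies in [-1.5, -1.25]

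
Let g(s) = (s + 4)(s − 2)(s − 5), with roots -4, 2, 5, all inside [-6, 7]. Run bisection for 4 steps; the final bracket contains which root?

-4

g(0.5) = 30.375 > 0, so the root lies in [-6, 0.5]
g(-2.75) = 46.015625 > 0, so the root lies in [-6, -2.75]
g(-4.375) = -22.412109 < 0, so the root lies in [-4.375, -2.75]
g(-3.5625) = 20.8376 > 0, so the root lies in [-4.375, -3.5625]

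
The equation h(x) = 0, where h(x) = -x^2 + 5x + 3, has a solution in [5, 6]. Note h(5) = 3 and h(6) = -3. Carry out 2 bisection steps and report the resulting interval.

[5.5, 5.75]

h(5.5) = 0.25 > 0, so the root lies in [5.5, 6]
h(5.75) = -1.3125 < 0, so the root lies in [5.5, 5.75]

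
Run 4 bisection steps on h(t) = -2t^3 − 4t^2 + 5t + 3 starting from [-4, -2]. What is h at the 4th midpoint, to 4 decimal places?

h(-3) = 6 > 0, so the root lies in [-3, -2]
h(-2.5) = -3.25 < 0, so the root lies in [-3, -2.5]
h(-2.75) = 0.59375 > 0, so the root lies in [-2.75, -2.5]
h(-2.625) = -1.5117 < 0, so the root lies in [-2.75, -2.625]

-1.5117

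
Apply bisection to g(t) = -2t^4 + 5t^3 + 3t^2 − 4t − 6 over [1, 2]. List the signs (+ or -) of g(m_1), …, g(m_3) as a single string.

+-+

midpoint 1.5: g = 1.5 > 0 → [1, 1.5]
midpoint 1.25: g = -1.429688 < 0 → [1.25, 1.5]
midpoint 1.375: g = 0.020996 > 0 → [1.25, 1.375]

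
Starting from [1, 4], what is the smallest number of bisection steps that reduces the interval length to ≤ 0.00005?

Width after n steps is 3/2^n. Need 2^n ≥ 3/0.00005 = 60000.
2^15 = 32768 < 60000 ≤ 2^16 = 65536, so n = 16.

16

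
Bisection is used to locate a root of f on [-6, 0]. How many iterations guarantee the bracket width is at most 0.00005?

Width after n steps is 6/2^n. Need 2^n ≥ 6/0.00005 = 120000.
2^16 = 65536 < 120000 ≤ 2^17 = 131072, so n = 17.

17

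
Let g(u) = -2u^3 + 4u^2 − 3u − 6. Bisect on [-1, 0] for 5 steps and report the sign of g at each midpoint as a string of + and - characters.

--++-

u = -0.5 gives g = -3.25, negative; keep [-1, -0.5]
u = -0.75 gives g = -0.65625, negative; keep [-1, -0.75]
u = -0.875 gives g = 1.027344, positive; keep [-0.875, -0.75]
u = -0.8125 gives g = 0.1509, positive; keep [-0.8125, -0.75]
u = -0.78125 gives g = -0.2612, negative; keep [-0.8125, -0.78125]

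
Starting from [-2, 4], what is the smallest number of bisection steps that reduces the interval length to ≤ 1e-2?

Width after n steps is 6/2^n. Need 2^n ≥ 6/1e-2 = 600.
2^9 = 512 < 600 ≤ 2^10 = 1024, so n = 10.

10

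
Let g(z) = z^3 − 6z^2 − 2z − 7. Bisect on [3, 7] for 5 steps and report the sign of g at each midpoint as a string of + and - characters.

m = 5, g(m) = -42 (−); new bracket [5, 7]
m = 6, g(m) = -19 (−); new bracket [6, 7]
m = 6.5, g(m) = 1.125 (+); new bracket [6, 6.5]
m = 6.25, g(m) = -9.7344 (−); new bracket [6.25, 6.5]
m = 6.375, g(m) = -4.5098 (−); new bracket [6.375, 6.5]

--+--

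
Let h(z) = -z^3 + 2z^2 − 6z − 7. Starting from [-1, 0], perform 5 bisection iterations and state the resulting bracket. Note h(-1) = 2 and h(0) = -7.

midpoint -0.5: h = -3.375 < 0 → [-1, -0.5]
midpoint -0.75: h = -0.953125 < 0 → [-1, -0.75]
midpoint -0.875: h = 0.451172 > 0 → [-0.875, -0.75]
midpoint -0.8125: h = -0.2683 < 0 → [-0.875, -0.8125]
midpoint -0.84375: h = 0.087 > 0 → [-0.84375, -0.8125]

[-0.84375, -0.8125]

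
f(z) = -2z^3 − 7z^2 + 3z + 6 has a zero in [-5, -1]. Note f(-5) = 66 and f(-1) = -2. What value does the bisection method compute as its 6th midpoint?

f(-3) = -12 < 0, so the root lies in [-5, -3]
f(-4) = 10 > 0, so the root lies in [-4, -3]
f(-3.5) = -4.5 < 0, so the root lies in [-4, -3.5]
f(-3.75) = 1.7812 > 0, so the root lies in [-3.75, -3.5]
f(-3.625) = -1.5898 < 0, so the root lies in [-3.75, -3.625]
f(-3.6875) = 0.0366 > 0, so the root lies in [-3.6875, -3.625]

-3.6875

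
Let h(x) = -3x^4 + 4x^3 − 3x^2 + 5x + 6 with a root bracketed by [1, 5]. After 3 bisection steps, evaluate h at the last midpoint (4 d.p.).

h(3) = -141 < 0, so the root lies in [1, 3]
h(2) = -12 < 0, so the root lies in [1, 2]
h(1.5) = 5.0625 > 0, so the root lies in [1.5, 2]

5.0625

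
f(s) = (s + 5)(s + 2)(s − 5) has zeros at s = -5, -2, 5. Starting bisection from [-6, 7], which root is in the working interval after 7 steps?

5

s = 0.5 gives f = -61.875, negative; keep [0.5, 7]
s = 3.75 gives f = -62.890625, negative; keep [3.75, 7]
s = 5.375 gives f = 28.693359, positive; keep [3.75, 5.375]
s = 4.5625 gives f = -27.4548, negative; keep [4.5625, 5.375]
s = 4.96875 gives f = -2.1709, negative; keep [4.96875, 5.375]
s = 5.171875 gives f = 12.5385, positive; keep [4.96875, 5.171875]
s = 5.0703125 gives f = 5.0063, positive; keep [4.96875, 5.0703125]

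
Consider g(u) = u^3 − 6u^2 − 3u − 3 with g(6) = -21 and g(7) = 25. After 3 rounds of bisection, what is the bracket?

[6.5, 6.625]

u = 6.5 gives g = -1.375, negative; keep [6.5, 7]
u = 6.75 gives g = 10.921875, positive; keep [6.5, 6.75]
u = 6.625 gives g = 4.556641, positive; keep [6.5, 6.625]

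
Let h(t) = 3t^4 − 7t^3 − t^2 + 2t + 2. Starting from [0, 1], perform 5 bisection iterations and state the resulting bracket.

[0.875, 0.90625]

m = 0.5, h(m) = 2.0625 (+); new bracket [0.5, 1]
m = 0.75, h(m) = 0.933594 (+); new bracket [0.75, 1]
m = 0.875, h(m) = 0.053467 (+); new bracket [0.875, 1]
m = 0.9375, h(m) = -0.4543 (−); new bracket [0.875, 0.9375]
m = 0.90625, h(m) = -0.1953 (−); new bracket [0.875, 0.90625]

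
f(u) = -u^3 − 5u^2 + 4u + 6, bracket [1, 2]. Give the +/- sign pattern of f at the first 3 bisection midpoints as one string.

-+-

u = 1.5 gives f = -2.625, negative; keep [1, 1.5]
u = 1.25 gives f = 1.234375, positive; keep [1.25, 1.5]
u = 1.375 gives f = -0.552734, negative; keep [1.25, 1.375]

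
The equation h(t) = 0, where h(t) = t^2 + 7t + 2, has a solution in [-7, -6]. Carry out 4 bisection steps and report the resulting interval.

h(-6.5) = -1.25 < 0, so the root lies in [-7, -6.5]
h(-6.75) = 0.3125 > 0, so the root lies in [-6.75, -6.5]
h(-6.625) = -0.484375 < 0, so the root lies in [-6.75, -6.625]
h(-6.6875) = -0.0898 < 0, so the root lies in [-6.75, -6.6875]

[-6.75, -6.6875]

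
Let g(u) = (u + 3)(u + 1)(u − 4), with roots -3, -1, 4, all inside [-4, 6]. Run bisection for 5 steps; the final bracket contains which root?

m = 1, g(m) = -24 (−); new bracket [1, 6]
m = 3.5, g(m) = -14.625 (−); new bracket [3.5, 6]
m = 4.75, g(m) = 33.421875 (+); new bracket [3.5, 4.75]
m = 4.125, g(m) = 4.5645 (+); new bracket [3.5, 4.125]
m = 3.8125, g(m) = -6.1472 (−); new bracket [3.8125, 4.125]

4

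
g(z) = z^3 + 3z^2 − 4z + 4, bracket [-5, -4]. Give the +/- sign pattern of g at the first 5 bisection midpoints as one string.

z = -4.5 gives g = -8.375, negative; keep [-4.5, -4]
z = -4.25 gives g = -1.578125, negative; keep [-4.25, -4]
z = -4.125 gives g = 1.357422, positive; keep [-4.25, -4.125]
z = -4.1875 gives g = -0.073, negative; keep [-4.1875, -4.125]
z = -4.15625 gives g = 0.6515, positive; keep [-4.1875, -4.15625]

--+-+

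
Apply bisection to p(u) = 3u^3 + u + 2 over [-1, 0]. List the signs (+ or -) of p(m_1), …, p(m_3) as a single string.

+-+

midpoint -0.5: p = 1.125 > 0 → [-1, -0.5]
midpoint -0.75: p = -0.015625 < 0 → [-0.75, -0.5]
midpoint -0.625: p = 0.642578 > 0 → [-0.75, -0.625]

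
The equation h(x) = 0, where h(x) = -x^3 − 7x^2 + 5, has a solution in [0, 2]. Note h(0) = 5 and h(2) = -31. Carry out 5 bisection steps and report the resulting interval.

[0.75, 0.8125]

h(1) = -3 < 0, so the root lies in [0, 1]
h(0.5) = 3.125 > 0, so the root lies in [0.5, 1]
h(0.75) = 0.640625 > 0, so the root lies in [0.75, 1]
h(0.875) = -1.0293 < 0, so the root lies in [0.75, 0.875]
h(0.8125) = -0.1575 < 0, so the root lies in [0.75, 0.8125]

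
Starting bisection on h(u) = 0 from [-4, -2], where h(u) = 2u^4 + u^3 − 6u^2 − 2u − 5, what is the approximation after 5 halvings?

u = -3 gives h = 82, positive; keep [-3, -2]
u = -2.5 gives h = 25, positive; keep [-2.5, -2]
u = -2.25 gives h = 8.992188, positive; keep [-2.25, -2]
u = -2.125 gives h = 3.3423, positive; keep [-2.125, -2]
u = -2.0625 gives h = 1.0193, positive; keep [-2.0625, -2]

-2.0625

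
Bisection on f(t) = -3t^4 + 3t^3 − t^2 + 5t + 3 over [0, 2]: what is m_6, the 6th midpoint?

1.65625

midpoint 1: f = 7 > 0 → [1, 2]
midpoint 1.5: f = 3.1875 > 0 → [1.5, 2]
midpoint 1.75: f = -3.371094 < 0 → [1.5, 1.75]
midpoint 1.625: f = 0.4387 > 0 → [1.625, 1.75]
midpoint 1.6875: f = -1.3213 < 0 → [1.625, 1.6875]
midpoint 1.65625: f = -0.4067 < 0 → [1.625, 1.65625]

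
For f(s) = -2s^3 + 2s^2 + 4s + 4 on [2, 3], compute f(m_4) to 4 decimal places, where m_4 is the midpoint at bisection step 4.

-0.7876

m = 2.5, f(m) = -4.75 (−); new bracket [2, 2.5]
m = 2.25, f(m) = 0.34375 (+); new bracket [2.25, 2.5]
m = 2.375, f(m) = -2.011719 (−); new bracket [2.25, 2.375]
m = 2.3125, f(m) = -0.7876 (−); new bracket [2.25, 2.3125]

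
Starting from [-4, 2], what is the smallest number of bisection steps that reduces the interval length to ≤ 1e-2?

Width after n steps is 6/2^n. Need 2^n ≥ 6/1e-2 = 600.
2^9 = 512 < 600 ≤ 2^10 = 1024, so n = 10.

10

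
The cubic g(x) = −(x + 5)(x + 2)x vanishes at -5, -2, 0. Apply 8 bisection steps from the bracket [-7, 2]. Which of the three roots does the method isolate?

-5

m = -2.5, g(m) = -3.125 (−); new bracket [-7, -2.5]
m = -4.75, g(m) = -3.265625 (−); new bracket [-7, -4.75]
m = -5.875, g(m) = 19.919922 (+); new bracket [-5.875, -4.75]
m = -5.3125, g(m) = 5.4993 (+); new bracket [-5.3125, -4.75]
m = -5.03125, g(m) = 0.4766 (+); new bracket [-5.03125, -4.75]
m = -4.890625, g(m) = -1.5462 (−); new bracket [-5.03125, -4.890625]
m = -4.9609375, g(m) = -0.5738 (−); new bracket [-5.03125, -4.9609375]
m = -4.99609375, g(m) = -0.0585 (−); new bracket [-5.03125, -4.99609375]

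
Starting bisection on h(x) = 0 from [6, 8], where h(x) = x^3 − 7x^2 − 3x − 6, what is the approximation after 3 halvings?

x = 7 gives h = -27, negative; keep [7, 8]
x = 7.5 gives h = -0.375, negative; keep [7.5, 8]
x = 7.75 gives h = 15.796875, positive; keep [7.5, 7.75]

7.75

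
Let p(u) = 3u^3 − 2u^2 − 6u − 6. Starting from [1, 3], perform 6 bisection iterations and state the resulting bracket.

[2.0625, 2.09375]

p(2) = -2 < 0, so the root lies in [2, 3]
p(2.5) = 13.375 > 0, so the root lies in [2, 2.5]
p(2.25) = 4.546875 > 0, so the root lies in [2, 2.25]
p(2.125) = 1.0059 > 0, so the root lies in [2, 2.125]
p(2.0625) = -0.5618 < 0, so the root lies in [2.0625, 2.125]
p(2.09375) = 0.2056 > 0, so the root lies in [2.0625, 2.09375]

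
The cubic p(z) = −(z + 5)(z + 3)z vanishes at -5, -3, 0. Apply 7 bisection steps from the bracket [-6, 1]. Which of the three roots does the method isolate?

0

p(-2.5) = 3.125 > 0, so the root lies in [-2.5, 1]
p(-0.75) = 7.171875 > 0, so the root lies in [-0.75, 1]
p(0.125) = -2.001953 < 0, so the root lies in [-0.75, 0.125]
p(-0.3125) = 3.9368 > 0, so the root lies in [-0.3125, 0.125]
p(-0.09375) = 1.3368 > 0, so the root lies in [-0.09375, 0.125]
p(0.015625) = -0.2363 < 0, so the root lies in [-0.09375, 0.015625]
p(-0.0390625) = 0.5738 > 0, so the root lies in [-0.0390625, 0.015625]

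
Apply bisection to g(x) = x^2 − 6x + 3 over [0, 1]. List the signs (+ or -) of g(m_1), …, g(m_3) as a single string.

midpoint 0.5: g = 0.25 > 0 → [0.5, 1]
midpoint 0.75: g = -0.9375 < 0 → [0.5, 0.75]
midpoint 0.625: g = -0.359375 < 0 → [0.5, 0.625]

+--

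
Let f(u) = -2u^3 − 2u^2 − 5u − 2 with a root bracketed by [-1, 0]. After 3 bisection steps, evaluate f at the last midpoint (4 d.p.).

-0.3008

m = -0.5, f(m) = 0.25 (+); new bracket [-0.5, 0]
m = -0.25, f(m) = -0.84375 (−); new bracket [-0.5, -0.25]
m = -0.375, f(m) = -0.300781 (−); new bracket [-0.5, -0.375]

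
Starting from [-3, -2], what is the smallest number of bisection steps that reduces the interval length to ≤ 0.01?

7

Width after n steps is 1/2^n. Need 2^n ≥ 1/0.01 = 100.
2^6 = 64 < 100 ≤ 2^7 = 128, so n = 7.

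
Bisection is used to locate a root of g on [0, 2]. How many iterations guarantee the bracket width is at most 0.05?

Width after n steps is 2/2^n. Need 2^n ≥ 2/0.05 = 40.
2^5 = 32 < 40 ≤ 2^6 = 64, so n = 6.

6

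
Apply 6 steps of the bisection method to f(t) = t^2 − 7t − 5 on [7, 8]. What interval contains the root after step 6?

m = 7.5, f(m) = -1.25 (−); new bracket [7.5, 8]
m = 7.75, f(m) = 0.8125 (+); new bracket [7.5, 7.75]
m = 7.625, f(m) = -0.234375 (−); new bracket [7.625, 7.75]
m = 7.6875, f(m) = 0.2852 (+); new bracket [7.625, 7.6875]
m = 7.65625, f(m) = 0.0244 (+); new bracket [7.625, 7.65625]
m = 7.640625, f(m) = -0.1052 (−); new bracket [7.640625, 7.65625]

[7.640625, 7.65625]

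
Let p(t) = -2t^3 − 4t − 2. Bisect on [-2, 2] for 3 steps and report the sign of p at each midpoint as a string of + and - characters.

-++

t = 0 gives p = -2, negative; keep [-2, 0]
t = -1 gives p = 4, positive; keep [-1, 0]
t = -0.5 gives p = 0.25, positive; keep [-0.5, 0]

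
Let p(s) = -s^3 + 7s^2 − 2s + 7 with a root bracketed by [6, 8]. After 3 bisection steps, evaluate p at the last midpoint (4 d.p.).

p(7) = -7 < 0, so the root lies in [6, 7]
p(6.5) = 15.125 > 0, so the root lies in [6.5, 7]
p(6.75) = 4.890625 > 0, so the root lies in [6.75, 7]

4.8906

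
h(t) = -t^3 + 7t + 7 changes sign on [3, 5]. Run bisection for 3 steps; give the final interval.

m = 4, h(m) = -29 (−); new bracket [3, 4]
m = 3.5, h(m) = -11.375 (−); new bracket [3, 3.5]
m = 3.25, h(m) = -4.578125 (−); new bracket [3, 3.25]

[3, 3.25]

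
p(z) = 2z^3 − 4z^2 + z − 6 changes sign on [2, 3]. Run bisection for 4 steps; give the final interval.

[2.3125, 2.375]

p(2.5) = 2.75 > 0, so the root lies in [2, 2.5]
p(2.25) = -1.21875 < 0, so the root lies in [2.25, 2.5]
p(2.375) = 0.605469 > 0, so the root lies in [2.25, 2.375]
p(2.3125) = -0.3452 < 0, so the root lies in [2.3125, 2.375]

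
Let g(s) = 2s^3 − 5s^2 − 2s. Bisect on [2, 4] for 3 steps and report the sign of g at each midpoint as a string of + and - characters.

s = 3 gives g = 3, positive; keep [2, 3]
s = 2.5 gives g = -5, negative; keep [2.5, 3]
s = 2.75 gives g = -1.71875, negative; keep [2.75, 3]

+--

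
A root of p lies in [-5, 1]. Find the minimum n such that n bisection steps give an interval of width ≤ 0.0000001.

Width after n steps is 6/2^n. Need 2^n ≥ 6/0.0000001 = 60000000.
2^25 = 33554432 < 60000000 ≤ 2^26 = 67108864, so n = 26.

26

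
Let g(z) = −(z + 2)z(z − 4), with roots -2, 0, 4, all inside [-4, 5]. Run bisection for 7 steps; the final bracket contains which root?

4

midpoint 0.5: g = 4.375 > 0 → [0.5, 5]
midpoint 2.75: g = 16.328125 > 0 → [2.75, 5]
midpoint 3.875: g = 2.845703 > 0 → [3.875, 5]
midpoint 4.4375: g = -12.4978 < 0 → [3.875, 4.4375]
midpoint 4.15625: g = -3.998 < 0 → [3.875, 4.15625]
midpoint 4.015625: g = -0.3774 < 0 → [3.875, 4.015625]
midpoint 3.9453125: g = 1.2828 > 0 → [3.9453125, 4.015625]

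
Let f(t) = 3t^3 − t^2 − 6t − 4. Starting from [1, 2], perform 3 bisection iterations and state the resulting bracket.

[1.75, 1.875]

m = 1.5, f(m) = -5.125 (−); new bracket [1.5, 2]
m = 1.75, f(m) = -1.484375 (−); new bracket [1.75, 2]
m = 1.875, f(m) = 1.009766 (+); new bracket [1.75, 1.875]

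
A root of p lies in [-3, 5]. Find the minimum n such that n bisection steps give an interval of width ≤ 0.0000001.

Width after n steps is 8/2^n. Need 2^n ≥ 8/0.0000001 = 80000000.
2^26 = 67108864 < 80000000 ≤ 2^27 = 134217728, so n = 27.

27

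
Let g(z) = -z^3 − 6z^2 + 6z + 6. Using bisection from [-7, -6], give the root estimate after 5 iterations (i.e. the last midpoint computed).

-6.78125

midpoint -6.5: g = -11.875 < 0 → [-7, -6.5]
midpoint -6.75: g = -0.328125 < 0 → [-7, -6.75]
midpoint -6.875: g = 6.107422 > 0 → [-6.875, -6.75]
midpoint -6.8125: g = 2.8333 > 0 → [-6.8125, -6.75]
midpoint -6.78125: g = 1.2386 > 0 → [-6.78125, -6.75]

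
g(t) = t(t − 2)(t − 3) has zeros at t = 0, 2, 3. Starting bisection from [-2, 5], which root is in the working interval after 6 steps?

g(1.5) = 1.125 > 0, so the root lies in [-2, 1.5]
g(-0.25) = -1.828125 < 0, so the root lies in [-0.25, 1.5]
g(0.625) = 2.041016 > 0, so the root lies in [-0.25, 0.625]
g(0.1875) = 0.9558 > 0, so the root lies in [-0.25, 0.1875]
g(-0.03125) = -0.1924 < 0, so the root lies in [-0.03125, 0.1875]
g(0.078125) = 0.4387 > 0, so the root lies in [-0.03125, 0.078125]

0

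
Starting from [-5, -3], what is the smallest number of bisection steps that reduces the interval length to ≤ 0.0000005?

Width after n steps is 2/2^n. Need 2^n ≥ 2/0.0000005 = 4000000.
2^21 = 2097152 < 4000000 ≤ 2^22 = 4194304, so n = 22.

22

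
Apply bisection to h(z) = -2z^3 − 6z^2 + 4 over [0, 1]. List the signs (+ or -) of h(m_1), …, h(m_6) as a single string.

+-+++-

z = 0.5 gives h = 2.25, positive; keep [0.5, 1]
z = 0.75 gives h = -0.21875, negative; keep [0.5, 0.75]
z = 0.625 gives h = 1.167969, positive; keep [0.625, 0.75]
z = 0.6875 gives h = 0.5142, positive; keep [0.6875, 0.75]
z = 0.71875 gives h = 0.1578, positive; keep [0.71875, 0.75]
z = 0.734375 gives h = -0.0279, negative; keep [0.71875, 0.734375]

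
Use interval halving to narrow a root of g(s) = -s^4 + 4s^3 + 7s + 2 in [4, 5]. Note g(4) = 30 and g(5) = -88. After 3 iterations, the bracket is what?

s = 4.5 gives g = -12.0625, negative; keep [4, 4.5]
s = 4.25 gives g = 12.558594, positive; keep [4.25, 4.5]
s = 4.375 gives g = 1.222412, positive; keep [4.375, 4.5]

[4.375, 4.5]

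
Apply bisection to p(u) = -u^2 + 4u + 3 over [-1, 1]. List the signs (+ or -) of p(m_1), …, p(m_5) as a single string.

++-+-

u = 0 gives p = 3, positive; keep [-1, 0]
u = -0.5 gives p = 0.75, positive; keep [-1, -0.5]
u = -0.75 gives p = -0.5625, negative; keep [-0.75, -0.5]
u = -0.625 gives p = 0.1094, positive; keep [-0.75, -0.625]
u = -0.6875 gives p = -0.2227, negative; keep [-0.6875, -0.625]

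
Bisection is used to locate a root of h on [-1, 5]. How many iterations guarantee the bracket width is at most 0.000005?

21

Width after n steps is 6/2^n. Need 2^n ≥ 6/0.000005 = 1200000.
2^20 = 1048576 < 1200000 ≤ 2^21 = 2097152, so n = 21.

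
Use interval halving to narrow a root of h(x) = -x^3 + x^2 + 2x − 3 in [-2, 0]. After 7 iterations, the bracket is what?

m = -1, h(m) = -3 (−); new bracket [-2, -1]
m = -1.5, h(m) = -0.375 (−); new bracket [-2, -1.5]
m = -1.75, h(m) = 1.921875 (+); new bracket [-1.75, -1.5]
m = -1.625, h(m) = 0.6816 (+); new bracket [-1.625, -1.5]
m = -1.5625, h(m) = 0.1311 (+); new bracket [-1.5625, -1.5]
m = -1.53125, h(m) = -0.1274 (−); new bracket [-1.5625, -1.53125]
m = -1.546875, h(m) = 0.0005 (+); new bracket [-1.546875, -1.53125]

[-1.546875, -1.53125]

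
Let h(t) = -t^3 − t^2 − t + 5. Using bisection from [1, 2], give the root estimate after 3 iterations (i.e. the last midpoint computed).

1.375

midpoint 1.5: h = -2.125 < 0 → [1, 1.5]
midpoint 1.25: h = 0.234375 > 0 → [1.25, 1.5]
midpoint 1.375: h = -0.865234 < 0 → [1.25, 1.375]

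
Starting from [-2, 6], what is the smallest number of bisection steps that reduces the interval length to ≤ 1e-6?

Width after n steps is 8/2^n. Need 2^n ≥ 8/1e-6 = 8000000.
2^22 = 4194304 < 8000000 ≤ 2^23 = 8388608, so n = 23.

23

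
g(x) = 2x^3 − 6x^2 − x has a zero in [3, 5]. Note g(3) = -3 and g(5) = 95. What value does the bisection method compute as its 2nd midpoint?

3.5

g(4) = 28 > 0, so the root lies in [3, 4]
g(3.5) = 8.75 > 0, so the root lies in [3, 3.5]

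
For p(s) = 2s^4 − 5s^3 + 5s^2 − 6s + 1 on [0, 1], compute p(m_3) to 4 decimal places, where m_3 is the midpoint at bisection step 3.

0.3188

m = 0.5, p(m) = -1.25 (−); new bracket [0, 0.5]
m = 0.25, p(m) = -0.257812 (−); new bracket [0, 0.25]
m = 0.125, p(m) = 0.318848 (+); new bracket [0.125, 0.25]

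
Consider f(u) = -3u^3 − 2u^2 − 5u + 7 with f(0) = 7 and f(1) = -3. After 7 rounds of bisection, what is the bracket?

midpoint 0.5: f = 3.625 > 0 → [0.5, 1]
midpoint 0.75: f = 0.859375 > 0 → [0.75, 1]
midpoint 0.875: f = -0.916016 < 0 → [0.75, 0.875]
midpoint 0.8125: f = 0.0081 > 0 → [0.8125, 0.875]
midpoint 0.84375: f = -0.4446 < 0 → [0.8125, 0.84375]
midpoint 0.828125: f = -0.216 < 0 → [0.8125, 0.828125]
midpoint 0.8203125: f = -0.1034 < 0 → [0.8125, 0.8203125]

[0.8125, 0.8203125]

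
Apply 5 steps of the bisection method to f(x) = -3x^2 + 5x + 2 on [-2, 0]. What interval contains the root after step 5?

[-0.375, -0.3125]

f(-1) = -6 < 0, so the root lies in [-1, 0]
f(-0.5) = -1.25 < 0, so the root lies in [-0.5, 0]
f(-0.25) = 0.5625 > 0, so the root lies in [-0.5, -0.25]
f(-0.375) = -0.2969 < 0, so the root lies in [-0.375, -0.25]
f(-0.3125) = 0.1445 > 0, so the root lies in [-0.375, -0.3125]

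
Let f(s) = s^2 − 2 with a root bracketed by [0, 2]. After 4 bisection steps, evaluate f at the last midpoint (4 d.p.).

-0.1094

s = 1 gives f = -1, negative; keep [1, 2]
s = 1.5 gives f = 0.25, positive; keep [1, 1.5]
s = 1.25 gives f = -0.4375, negative; keep [1.25, 1.5]
s = 1.375 gives f = -0.1094, negative; keep [1.375, 1.5]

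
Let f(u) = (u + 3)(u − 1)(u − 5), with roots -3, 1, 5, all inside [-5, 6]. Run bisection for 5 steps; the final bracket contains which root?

-3

f(0.5) = 7.875 > 0, so the root lies in [-5, 0.5]
f(-2.25) = 17.671875 > 0, so the root lies in [-5, -2.25]
f(-3.625) = -24.931641 < 0, so the root lies in [-3.625, -2.25]
f(-2.9375) = 1.9534 > 0, so the root lies in [-3.625, -2.9375]
f(-3.28125) = -9.9715 < 0, so the root lies in [-3.28125, -2.9375]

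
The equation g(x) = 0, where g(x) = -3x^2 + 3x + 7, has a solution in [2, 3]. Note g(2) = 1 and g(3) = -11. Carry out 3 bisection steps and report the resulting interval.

m = 2.5, g(m) = -4.25 (−); new bracket [2, 2.5]
m = 2.25, g(m) = -1.4375 (−); new bracket [2, 2.25]
m = 2.125, g(m) = -0.171875 (−); new bracket [2, 2.125]

[2, 2.125]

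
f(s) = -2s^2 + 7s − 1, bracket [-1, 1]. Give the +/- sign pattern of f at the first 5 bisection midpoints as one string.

-++-+

s = 0 gives f = -1, negative; keep [0, 1]
s = 0.5 gives f = 2, positive; keep [0, 0.5]
s = 0.25 gives f = 0.625, positive; keep [0, 0.25]
s = 0.125 gives f = -0.1562, negative; keep [0.125, 0.25]
s = 0.1875 gives f = 0.2422, positive; keep [0.125, 0.1875]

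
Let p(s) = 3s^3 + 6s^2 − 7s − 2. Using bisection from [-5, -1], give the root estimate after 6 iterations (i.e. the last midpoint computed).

-2.8125

p(-3) = -8 < 0, so the root lies in [-3, -1]
p(-2) = 12 > 0, so the root lies in [-3, -2]
p(-2.5) = 6.125 > 0, so the root lies in [-3, -2.5]
p(-2.75) = 0.2344 > 0, so the root lies in [-3, -2.75]
p(-2.875) = -3.5723 < 0, so the root lies in [-2.875, -2.75]
p(-2.8125) = -1.5935 < 0, so the root lies in [-2.8125, -2.75]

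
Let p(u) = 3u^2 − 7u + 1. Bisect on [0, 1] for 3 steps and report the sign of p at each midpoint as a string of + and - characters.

p(0.5) = -1.75 < 0, so the root lies in [0, 0.5]
p(0.25) = -0.5625 < 0, so the root lies in [0, 0.25]
p(0.125) = 0.171875 > 0, so the root lies in [0.125, 0.25]

--+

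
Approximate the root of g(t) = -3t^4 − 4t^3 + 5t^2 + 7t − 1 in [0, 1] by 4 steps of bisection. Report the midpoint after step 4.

midpoint 0.5: g = 3.0625 > 0 → [0, 0.5]
midpoint 0.25: g = 0.988281 > 0 → [0, 0.25]
midpoint 0.125: g = -0.05542 < 0 → [0.125, 0.25]
midpoint 0.1875: g = 0.4582 > 0 → [0.125, 0.1875]

0.1875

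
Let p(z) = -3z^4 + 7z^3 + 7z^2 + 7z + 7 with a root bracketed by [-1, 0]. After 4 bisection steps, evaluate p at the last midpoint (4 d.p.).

0.8715

z = -0.5 gives p = 4.1875, positive; keep [-1, -0.5]
z = -0.75 gives p = 1.785156, positive; keep [-1, -0.75]
z = -0.875 gives p = -0.213623, negative; keep [-0.875, -0.75]
z = -0.8125 gives p = 0.8715, positive; keep [-0.875, -0.8125]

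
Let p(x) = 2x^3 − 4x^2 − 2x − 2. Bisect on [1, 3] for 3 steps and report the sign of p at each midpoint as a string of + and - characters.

--+

m = 2, p(m) = -6 (−); new bracket [2, 3]
m = 2.5, p(m) = -0.75 (−); new bracket [2.5, 3]
m = 2.75, p(m) = 3.84375 (+); new bracket [2.5, 2.75]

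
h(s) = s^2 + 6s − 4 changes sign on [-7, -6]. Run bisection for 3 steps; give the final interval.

[-6.625, -6.5]

h(-6.5) = -0.75 < 0, so the root lies in [-7, -6.5]
h(-6.75) = 1.0625 > 0, so the root lies in [-6.75, -6.5]
h(-6.625) = 0.140625 > 0, so the root lies in [-6.625, -6.5]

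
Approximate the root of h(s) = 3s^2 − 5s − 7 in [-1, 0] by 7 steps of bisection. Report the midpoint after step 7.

-0.9140625

s = -0.5 gives h = -3.75, negative; keep [-1, -0.5]
s = -0.75 gives h = -1.5625, negative; keep [-1, -0.75]
s = -0.875 gives h = -0.328125, negative; keep [-1, -0.875]
s = -0.9375 gives h = 0.3242, positive; keep [-0.9375, -0.875]
s = -0.90625 gives h = -0.0049, negative; keep [-0.9375, -0.90625]
s = -0.921875 gives h = 0.1589, positive; keep [-0.921875, -0.90625]
s = -0.9140625 gives h = 0.0768, positive; keep [-0.9140625, -0.90625]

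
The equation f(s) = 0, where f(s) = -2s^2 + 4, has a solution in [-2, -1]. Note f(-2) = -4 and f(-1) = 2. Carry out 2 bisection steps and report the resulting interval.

[-1.5, -1.25]

f(-1.5) = -0.5 < 0, so the root lies in [-1.5, -1]
f(-1.25) = 0.875 > 0, so the root lies in [-1.5, -1.25]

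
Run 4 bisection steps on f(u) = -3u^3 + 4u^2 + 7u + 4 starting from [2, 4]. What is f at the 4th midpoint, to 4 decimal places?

2.9980

f(3) = -20 < 0, so the root lies in [2, 3]
f(2.5) = -0.375 < 0, so the root lies in [2, 2.5]
f(2.25) = 5.828125 > 0, so the root lies in [2.25, 2.5]
f(2.375) = 2.998 > 0, so the root lies in [2.375, 2.5]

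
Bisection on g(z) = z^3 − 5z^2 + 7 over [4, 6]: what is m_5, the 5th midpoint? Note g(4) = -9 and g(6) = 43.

4.6875

m = 5, g(m) = 7 (+); new bracket [4, 5]
m = 4.5, g(m) = -3.125 (−); new bracket [4.5, 5]
m = 4.75, g(m) = 1.359375 (+); new bracket [4.5, 4.75]
m = 4.625, g(m) = -1.0215 (−); new bracket [4.625, 4.75]
m = 4.6875, g(m) = 0.1335 (+); new bracket [4.625, 4.6875]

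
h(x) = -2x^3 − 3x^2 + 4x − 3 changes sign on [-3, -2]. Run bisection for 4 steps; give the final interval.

m = -2.5, h(m) = -0.5 (−); new bracket [-3, -2.5]
m = -2.75, h(m) = 4.90625 (+); new bracket [-2.75, -2.5]
m = -2.625, h(m) = 2.003906 (+); new bracket [-2.625, -2.5]
m = -2.5625, h(m) = 0.7036 (+); new bracket [-2.5625, -2.5]

[-2.5625, -2.5]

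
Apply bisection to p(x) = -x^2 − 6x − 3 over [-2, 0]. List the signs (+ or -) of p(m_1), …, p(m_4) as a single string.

+-++

x = -1 gives p = 2, positive; keep [-1, 0]
x = -0.5 gives p = -0.25, negative; keep [-1, -0.5]
x = -0.75 gives p = 0.9375, positive; keep [-0.75, -0.5]
x = -0.625 gives p = 0.3594, positive; keep [-0.625, -0.5]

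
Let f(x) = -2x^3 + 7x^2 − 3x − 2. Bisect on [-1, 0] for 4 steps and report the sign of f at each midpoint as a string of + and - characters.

m = -0.5, f(m) = 1.5 (+); new bracket [-0.5, 0]
m = -0.25, f(m) = -0.78125 (−); new bracket [-0.5, -0.25]
m = -0.375, f(m) = 0.214844 (+); new bracket [-0.375, -0.25]
m = -0.3125, f(m) = -0.3179 (−); new bracket [-0.375, -0.3125]

+-+-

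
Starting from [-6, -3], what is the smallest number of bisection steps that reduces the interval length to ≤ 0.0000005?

Width after n steps is 3/2^n. Need 2^n ≥ 3/0.0000005 = 6000000.
2^22 = 4194304 < 6000000 ≤ 2^23 = 8388608, so n = 23.

23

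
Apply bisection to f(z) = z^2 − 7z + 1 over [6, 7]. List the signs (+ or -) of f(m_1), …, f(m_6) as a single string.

--+--+

z = 6.5 gives f = -2.25, negative; keep [6.5, 7]
z = 6.75 gives f = -0.6875, negative; keep [6.75, 7]
z = 6.875 gives f = 0.140625, positive; keep [6.75, 6.875]
z = 6.8125 gives f = -0.2773, negative; keep [6.8125, 6.875]
z = 6.84375 gives f = -0.0693, negative; keep [6.84375, 6.875]
z = 6.859375 gives f = 0.0354, positive; keep [6.84375, 6.859375]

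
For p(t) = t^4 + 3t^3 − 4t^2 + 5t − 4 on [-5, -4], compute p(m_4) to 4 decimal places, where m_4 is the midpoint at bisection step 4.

5.3125

t = -4.5 gives p = 29.1875, positive; keep [-4.5, -4]
t = -4.25 gives p = -1.542969, negative; keep [-4.5, -4.25]
t = -4.375 gives p = 12.705322, positive; keep [-4.375, -4.25]
t = -4.3125 gives p = 5.3125, positive; keep [-4.3125, -4.25]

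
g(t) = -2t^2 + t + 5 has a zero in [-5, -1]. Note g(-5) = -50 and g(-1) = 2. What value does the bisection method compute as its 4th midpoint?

-1.25

g(-3) = -16 < 0, so the root lies in [-3, -1]
g(-2) = -5 < 0, so the root lies in [-2, -1]
g(-1.5) = -1 < 0, so the root lies in [-1.5, -1]
g(-1.25) = 0.625 > 0, so the root lies in [-1.5, -1.25]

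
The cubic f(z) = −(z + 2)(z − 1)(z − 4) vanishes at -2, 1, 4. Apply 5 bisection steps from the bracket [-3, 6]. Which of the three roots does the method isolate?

m = 1.5, f(m) = 4.375 (+); new bracket [1.5, 6]
m = 3.75, f(m) = 3.953125 (+); new bracket [3.75, 6]
m = 4.875, f(m) = -23.310547 (−); new bracket [3.75, 4.875]
m = 4.3125, f(m) = -6.5344 (−); new bracket [3.75, 4.3125]
m = 4.03125, f(m) = -0.5713 (−); new bracket [3.75, 4.03125]

4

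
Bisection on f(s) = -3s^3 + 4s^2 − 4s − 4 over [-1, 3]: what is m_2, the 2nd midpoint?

0

midpoint 1: f = -7 < 0 → [-1, 1]
midpoint 0: f = -4 < 0 → [-1, 0]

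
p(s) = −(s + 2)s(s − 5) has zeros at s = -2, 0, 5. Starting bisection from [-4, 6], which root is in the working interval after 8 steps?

5

s = 1 gives p = 12, positive; keep [1, 6]
s = 3.5 gives p = 28.875, positive; keep [3.5, 6]
s = 4.75 gives p = 8.015625, positive; keep [4.75, 6]
s = 5.375 gives p = -14.8652, negative; keep [4.75, 5.375]
s = 5.0625 gives p = -2.2346, negative; keep [4.75, 5.0625]
s = 4.90625 gives p = 3.1766, positive; keep [4.90625, 5.0625]
s = 4.984375 gives p = 0.5439, positive; keep [4.984375, 5.0625]
s = 5.0234375 gives p = -0.8269, negative; keep [4.984375, 5.0234375]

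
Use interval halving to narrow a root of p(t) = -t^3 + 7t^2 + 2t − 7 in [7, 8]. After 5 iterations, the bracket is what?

[7.125, 7.15625]

midpoint 7.5: p = -20.125 < 0 → [7, 7.5]
midpoint 7.25: p = -5.640625 < 0 → [7, 7.25]
midpoint 7.125: p = 0.904297 > 0 → [7.125, 7.25]
midpoint 7.1875: p = -2.3113 < 0 → [7.125, 7.1875]
midpoint 7.15625: p = -0.6894 < 0 → [7.125, 7.15625]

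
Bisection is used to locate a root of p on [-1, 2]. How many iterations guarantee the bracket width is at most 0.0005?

13

Width after n steps is 3/2^n. Need 2^n ≥ 3/0.0005 = 6000.
2^12 = 4096 < 6000 ≤ 2^13 = 8192, so n = 13.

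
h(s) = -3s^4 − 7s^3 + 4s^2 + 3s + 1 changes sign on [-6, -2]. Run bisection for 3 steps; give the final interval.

[-3, -2.5]

m = -4, h(m) = -267 (−); new bracket [-4, -2]
m = -3, h(m) = -26 (−); new bracket [-3, -2]
m = -2.5, h(m) = 10.6875 (+); new bracket [-3, -2.5]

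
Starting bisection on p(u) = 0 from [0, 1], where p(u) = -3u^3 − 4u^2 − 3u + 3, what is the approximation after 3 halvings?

0.625

p(0.5) = 0.125 > 0, so the root lies in [0.5, 1]
p(0.75) = -2.765625 < 0, so the root lies in [0.5, 0.75]
p(0.625) = -1.169922 < 0, so the root lies in [0.5, 0.625]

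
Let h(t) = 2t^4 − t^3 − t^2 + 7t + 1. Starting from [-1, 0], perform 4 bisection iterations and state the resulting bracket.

[-0.1875, -0.125]

midpoint -0.5: h = -2.5 < 0 → [-0.5, 0]
midpoint -0.25: h = -0.789062 < 0 → [-0.25, 0]
midpoint -0.125: h = 0.111816 > 0 → [-0.25, -0.125]
midpoint -0.1875: h = -0.3386 < 0 → [-0.1875, -0.125]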